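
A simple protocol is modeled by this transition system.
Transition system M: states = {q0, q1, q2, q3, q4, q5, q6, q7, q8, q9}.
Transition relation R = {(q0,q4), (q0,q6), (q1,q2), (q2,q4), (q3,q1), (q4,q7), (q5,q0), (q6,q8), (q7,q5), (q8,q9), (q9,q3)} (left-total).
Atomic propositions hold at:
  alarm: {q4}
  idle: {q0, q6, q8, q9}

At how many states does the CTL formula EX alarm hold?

Sat(EX alarm) = {s : some successor in {q4}} = {q0, q2}
|Sat(EX alarm)| = |{q0, q2}| = 2.

2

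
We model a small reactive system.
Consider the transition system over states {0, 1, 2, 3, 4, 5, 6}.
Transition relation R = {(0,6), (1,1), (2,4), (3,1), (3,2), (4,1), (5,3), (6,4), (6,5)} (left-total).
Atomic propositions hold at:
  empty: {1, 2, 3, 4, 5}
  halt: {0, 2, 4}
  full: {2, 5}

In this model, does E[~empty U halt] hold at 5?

Sat(~empty) = {0, 6}
E[~empty U halt]: least fixpoint, start Z0 = Sat(halt) = {0, 2, 4}, add states in Sat(~empty) with some successor in Z. Z1 = {0, 2, 4, 6}; fixed.
Sat(E[~empty U halt]) = {0, 2, 4, 6}
5 ∉ Sat(E[~empty U halt]) = {0, 2, 4, 6}, so the formula does not hold at 5.

No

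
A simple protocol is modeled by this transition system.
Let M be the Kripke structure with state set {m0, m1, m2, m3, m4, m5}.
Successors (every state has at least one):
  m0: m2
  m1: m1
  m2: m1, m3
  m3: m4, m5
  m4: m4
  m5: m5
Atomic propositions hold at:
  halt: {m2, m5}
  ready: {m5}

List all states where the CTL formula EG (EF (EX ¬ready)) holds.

{m0, m1, m2, m3, m4}

Sat(¬ready) = {m0, m1, m2, m3, m4}
Sat(EX ¬ready) = {s : some successor in {m0, m1, m2, m3, m4}} = {m0, m1, m2, m3, m4}
EF (EX ¬ready): least fixpoint, start Z0 = {m0, m1, m2, m3, m4}, add states with some successor in Z. Already a fixed point.
Sat(EF (EX ¬ready)) = {m0, m1, m2, m3, m4}
EG (EF (EX ¬ready)): greatest fixpoint, start Z0 = {m0, m1, m2, m3, m4}, keep only states in Sat with some successor in Z. Already a fixed point.
Sat(EG (EF (EX ¬ready))) = {m0, m1, m2, m3, m4}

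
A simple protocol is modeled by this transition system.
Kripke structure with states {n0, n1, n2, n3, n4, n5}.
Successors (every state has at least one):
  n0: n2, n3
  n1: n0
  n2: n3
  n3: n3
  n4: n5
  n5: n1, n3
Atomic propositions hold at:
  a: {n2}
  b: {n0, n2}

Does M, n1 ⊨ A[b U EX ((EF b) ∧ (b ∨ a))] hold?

EF b: least fixpoint, start Z0 = {n0, n2}, add states with some successor in Z. Z1 = {n0, n1, n2}; Z2 = {n0, n1, n2, n5}; Z3 = {n0, n1, n2, n4, n5}; fixed.
Sat(EF b) = {n0, n1, n2, n4, n5}
Sat(b ∨ a) = {n0, n2}
Sat((EF b) ∧ (b ∨ a)) = {n0, n2}
Sat(EX ((EF b) ∧ (b ∨ a))) = {s : some successor in {n0, n2}} = {n0, n1}
A[b U EX ((EF b) ∧ (b ∨ a))]: least fixpoint, start Z0 = Sat(EX ((EF b) ∧ (b ∨ a))) = {n0, n1}, add states in Sat(b) with every successor in Z. Already a fixed point.
Sat(A[b U EX ((EF b) ∧ (b ∨ a))]) = {n0, n1}
n1 ∈ Sat(A[b U EX ((EF b) ∧ (b ∨ a))]) = {n0, n1}, so the formula holds at n1.

Yes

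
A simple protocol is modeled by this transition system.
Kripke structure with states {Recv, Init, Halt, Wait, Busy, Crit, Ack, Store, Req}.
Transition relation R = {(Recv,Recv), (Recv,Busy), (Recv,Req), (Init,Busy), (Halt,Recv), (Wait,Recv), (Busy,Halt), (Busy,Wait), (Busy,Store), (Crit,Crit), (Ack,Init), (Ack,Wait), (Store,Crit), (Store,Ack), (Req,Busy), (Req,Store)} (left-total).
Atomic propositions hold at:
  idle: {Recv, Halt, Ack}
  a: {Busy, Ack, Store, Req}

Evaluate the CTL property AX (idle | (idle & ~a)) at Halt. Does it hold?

Sat(~a) = {Recv, Init, Halt, Wait, Crit}
Sat(idle & ~a) = {Recv, Halt}
Sat(idle | (idle & ~a)) = {Recv, Halt, Ack}
Sat(AX (idle | (idle & ~a))) = {s : every successor in {Recv, Halt, Ack}} = {Halt, Wait}
Halt ∈ Sat(AX (idle | (idle & ~a))) = {Halt, Wait}, so the formula holds at Halt.

Yes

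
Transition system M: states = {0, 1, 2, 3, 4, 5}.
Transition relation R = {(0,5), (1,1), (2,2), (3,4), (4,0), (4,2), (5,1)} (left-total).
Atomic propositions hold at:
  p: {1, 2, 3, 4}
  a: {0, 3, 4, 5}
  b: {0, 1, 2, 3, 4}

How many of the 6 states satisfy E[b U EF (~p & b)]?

3

Sat(~p) = {0, 5}
Sat(~p & b) = {0}
EF (~p & b): least fixpoint, start Z0 = {0}, add states with some successor in Z. Z1 = {0, 4}; Z2 = {0, 3, 4}; fixed.
Sat(EF (~p & b)) = {0, 3, 4}
E[b U EF (~p & b)]: least fixpoint, start Z0 = Sat(EF (~p & b)) = {0, 3, 4}, add states in Sat(b) with some successor in Z. Already a fixed point.
Sat(E[b U EF (~p & b)]) = {0, 3, 4}
|Sat(E[b U EF (~p & b)])| = |{0, 3, 4}| = 3.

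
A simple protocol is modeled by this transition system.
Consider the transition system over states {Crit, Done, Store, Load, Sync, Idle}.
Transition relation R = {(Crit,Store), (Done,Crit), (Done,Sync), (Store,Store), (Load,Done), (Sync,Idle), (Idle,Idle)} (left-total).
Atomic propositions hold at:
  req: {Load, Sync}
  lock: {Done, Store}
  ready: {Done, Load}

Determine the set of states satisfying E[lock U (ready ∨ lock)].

Sat(ready ∨ lock) = {Done, Store, Load}
E[lock U (ready ∨ lock)]: least fixpoint, start Z0 = Sat((ready ∨ lock)) = {Done, Store, Load}, add states in Sat(lock) with some successor in Z. Already a fixed point.
Sat(E[lock U (ready ∨ lock)]) = {Done, Store, Load}

{Done, Store, Load}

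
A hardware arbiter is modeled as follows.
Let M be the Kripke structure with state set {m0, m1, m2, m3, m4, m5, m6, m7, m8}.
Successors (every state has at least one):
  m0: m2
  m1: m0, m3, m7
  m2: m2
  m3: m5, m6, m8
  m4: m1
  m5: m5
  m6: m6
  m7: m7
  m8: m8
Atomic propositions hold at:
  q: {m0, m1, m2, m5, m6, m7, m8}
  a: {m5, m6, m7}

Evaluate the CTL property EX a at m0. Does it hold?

Sat(EX a) = {s : some successor in {m5, m6, m7}} = {m1, m3, m5, m6, m7}
m0 ∉ Sat(EX a) = {m1, m3, m5, m6, m7}, so the formula does not hold at m0.

No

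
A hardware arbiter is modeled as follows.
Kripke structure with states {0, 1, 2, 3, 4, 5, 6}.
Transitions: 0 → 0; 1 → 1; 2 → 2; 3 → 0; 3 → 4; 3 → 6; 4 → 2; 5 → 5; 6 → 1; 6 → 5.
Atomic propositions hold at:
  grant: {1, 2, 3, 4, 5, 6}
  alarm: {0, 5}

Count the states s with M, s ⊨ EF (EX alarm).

Sat(EX alarm) = {s : some successor in {0, 5}} = {0, 3, 5, 6}
EF (EX alarm): least fixpoint, start Z0 = {0, 3, 5, 6}, add states with some successor in Z. Already a fixed point.
Sat(EF (EX alarm)) = {0, 3, 5, 6}
|Sat(EF (EX alarm))| = |{0, 3, 5, 6}| = 4.

4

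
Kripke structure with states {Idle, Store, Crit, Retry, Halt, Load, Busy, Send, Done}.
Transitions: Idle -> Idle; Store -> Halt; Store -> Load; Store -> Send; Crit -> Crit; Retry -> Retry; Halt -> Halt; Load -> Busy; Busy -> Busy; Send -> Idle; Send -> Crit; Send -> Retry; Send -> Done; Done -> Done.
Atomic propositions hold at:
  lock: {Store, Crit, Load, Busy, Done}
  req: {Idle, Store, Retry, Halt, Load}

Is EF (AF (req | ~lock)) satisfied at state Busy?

Sat(~lock) = {Idle, Retry, Halt, Send}
Sat(req | ~lock) = {Idle, Store, Retry, Halt, Load, Send}
AF (req | ~lock): least fixpoint, start Z0 = {Idle, Store, Retry, Halt, Load, Send}, add states with every successor in Z. Already a fixed point.
Sat(AF (req | ~lock)) = {Idle, Store, Retry, Halt, Load, Send}
EF (AF (req | ~lock)): least fixpoint, start Z0 = {Idle, Store, Retry, Halt, Load, Send}, add states with some successor in Z. Already a fixed point.
Sat(EF (AF (req | ~lock))) = {Idle, Store, Retry, Halt, Load, Send}
Busy ∉ Sat(EF (AF (req | ~lock))) = {Idle, Store, Retry, Halt, Load, Send}, so the formula does not hold at Busy.

No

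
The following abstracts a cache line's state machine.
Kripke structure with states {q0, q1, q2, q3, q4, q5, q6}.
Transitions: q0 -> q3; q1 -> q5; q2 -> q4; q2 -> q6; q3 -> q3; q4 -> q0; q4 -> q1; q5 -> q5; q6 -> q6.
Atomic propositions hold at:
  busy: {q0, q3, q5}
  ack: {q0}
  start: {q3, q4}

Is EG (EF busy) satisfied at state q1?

EF busy: least fixpoint, start Z0 = {q0, q3, q5}, add states with some successor in Z. Z1 = {q0, q1, q3, q4, q5}; Z2 = {q0, q1, q2, q3, q4, q5}; fixed.
Sat(EF busy) = {q0, q1, q2, q3, q4, q5}
EG (EF busy): greatest fixpoint, start Z0 = {q0, q1, q2, q3, q4, q5}, keep only states in Sat with some successor in Z. Already a fixed point.
Sat(EG (EF busy)) = {q0, q1, q2, q3, q4, q5}
q1 ∈ Sat(EG (EF busy)) = {q0, q1, q2, q3, q4, q5}, so the formula holds at q1.

Yes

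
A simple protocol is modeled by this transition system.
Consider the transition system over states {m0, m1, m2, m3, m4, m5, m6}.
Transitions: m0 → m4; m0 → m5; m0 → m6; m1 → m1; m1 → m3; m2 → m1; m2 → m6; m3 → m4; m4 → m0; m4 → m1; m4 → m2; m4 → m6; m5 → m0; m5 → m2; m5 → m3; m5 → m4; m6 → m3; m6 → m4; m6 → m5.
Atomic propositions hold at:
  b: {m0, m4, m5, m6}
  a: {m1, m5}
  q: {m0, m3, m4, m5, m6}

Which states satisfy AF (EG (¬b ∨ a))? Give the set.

{m1, m2, m5}

Sat(¬b) = {m1, m2, m3}
Sat(¬b ∨ a) = {m1, m2, m3, m5}
EG (¬b ∨ a): greatest fixpoint, start Z0 = {m1, m2, m3, m5}, keep only states in Sat with some successor in Z. Z1 = {m1, m2, m5}; fixed.
Sat(EG (¬b ∨ a)) = {m1, m2, m5}
AF (EG (¬b ∨ a)): least fixpoint, start Z0 = {m1, m2, m5}, add states with every successor in Z. Already a fixed point.
Sat(AF (EG (¬b ∨ a))) = {m1, m2, m5}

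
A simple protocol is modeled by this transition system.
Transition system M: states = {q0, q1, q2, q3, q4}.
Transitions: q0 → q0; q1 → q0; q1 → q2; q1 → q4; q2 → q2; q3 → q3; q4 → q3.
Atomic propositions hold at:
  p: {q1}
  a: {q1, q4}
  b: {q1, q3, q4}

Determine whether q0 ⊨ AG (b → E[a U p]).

E[a U p]: least fixpoint, start Z0 = Sat(p) = {q1}, add states in Sat(a) with some successor in Z. Already a fixed point.
Sat(E[a U p]) = {q1}
Sat(b → E[a U p]) = {q0, q1, q2}
AG (b → E[a U p]): greatest fixpoint, start Z0 = {q0, q1, q2}, keep only states in Sat with every successor in Z. Z1 = {q0, q2}; fixed.
Sat(AG (b → E[a U p])) = {q0, q2}
q0 ∈ Sat(AG (b → E[a U p])) = {q0, q2}, so the formula holds at q0.

Yes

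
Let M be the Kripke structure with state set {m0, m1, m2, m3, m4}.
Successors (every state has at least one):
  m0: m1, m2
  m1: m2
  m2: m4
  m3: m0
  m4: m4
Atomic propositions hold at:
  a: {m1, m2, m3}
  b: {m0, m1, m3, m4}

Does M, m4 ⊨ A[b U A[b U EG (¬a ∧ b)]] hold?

Yes

Sat(¬a) = {m0, m4}
Sat(¬a ∧ b) = {m0, m4}
EG (¬a ∧ b): greatest fixpoint, start Z0 = {m0, m4}, keep only states in Sat with some successor in Z. Z1 = {m4}; fixed.
Sat(EG (¬a ∧ b)) = {m4}
A[b U EG (¬a ∧ b)]: least fixpoint, start Z0 = Sat(EG (¬a ∧ b)) = {m4}, add states in Sat(b) with every successor in Z. Already a fixed point.
Sat(A[b U EG (¬a ∧ b)]) = {m4}
A[b U A[b U EG (¬a ∧ b)]]: least fixpoint, start Z0 = Sat(A[b U EG (¬a ∧ b)]) = {m4}, add states in Sat(b) with every successor in Z. Already a fixed point.
Sat(A[b U A[b U EG (¬a ∧ b)]]) = {m4}
m4 ∈ Sat(A[b U A[b U EG (¬a ∧ b)]]) = {m4}, so the formula holds at m4.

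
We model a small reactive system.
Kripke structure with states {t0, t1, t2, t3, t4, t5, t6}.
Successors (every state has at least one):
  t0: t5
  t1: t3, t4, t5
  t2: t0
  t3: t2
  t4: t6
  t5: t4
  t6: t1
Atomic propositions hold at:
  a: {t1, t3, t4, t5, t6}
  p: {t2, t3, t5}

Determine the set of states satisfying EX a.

Sat(EX a) = {s : some successor in {t1, t3, t4, t5, t6}} = {t0, t1, t4, t5, t6}

{t0, t1, t4, t5, t6}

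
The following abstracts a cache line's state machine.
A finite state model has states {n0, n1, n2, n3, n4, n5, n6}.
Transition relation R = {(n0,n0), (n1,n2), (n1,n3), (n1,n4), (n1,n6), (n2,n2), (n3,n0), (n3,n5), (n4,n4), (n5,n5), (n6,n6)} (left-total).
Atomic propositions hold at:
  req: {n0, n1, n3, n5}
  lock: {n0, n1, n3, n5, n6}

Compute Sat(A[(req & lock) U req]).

Sat(req & lock) = {n0, n1, n3, n5}
A[(req & lock) U req]: least fixpoint, start Z0 = Sat(req) = {n0, n1, n3, n5}, add states in Sat(req & lock) with every successor in Z. Already a fixed point.
Sat(A[(req & lock) U req]) = {n0, n1, n3, n5}

{n0, n1, n3, n5}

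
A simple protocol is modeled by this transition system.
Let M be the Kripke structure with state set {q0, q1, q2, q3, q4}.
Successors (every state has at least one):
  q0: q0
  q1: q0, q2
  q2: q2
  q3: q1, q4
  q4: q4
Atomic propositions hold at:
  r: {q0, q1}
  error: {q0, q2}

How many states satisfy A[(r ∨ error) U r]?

2

Sat(r ∨ error) = {q0, q1, q2}
A[(r ∨ error) U r]: least fixpoint, start Z0 = Sat(r) = {q0, q1}, add states in Sat(r ∨ error) with every successor in Z. Already a fixed point.
Sat(A[(r ∨ error) U r]) = {q0, q1}
|Sat(A[(r ∨ error) U r])| = |{q0, q1}| = 2.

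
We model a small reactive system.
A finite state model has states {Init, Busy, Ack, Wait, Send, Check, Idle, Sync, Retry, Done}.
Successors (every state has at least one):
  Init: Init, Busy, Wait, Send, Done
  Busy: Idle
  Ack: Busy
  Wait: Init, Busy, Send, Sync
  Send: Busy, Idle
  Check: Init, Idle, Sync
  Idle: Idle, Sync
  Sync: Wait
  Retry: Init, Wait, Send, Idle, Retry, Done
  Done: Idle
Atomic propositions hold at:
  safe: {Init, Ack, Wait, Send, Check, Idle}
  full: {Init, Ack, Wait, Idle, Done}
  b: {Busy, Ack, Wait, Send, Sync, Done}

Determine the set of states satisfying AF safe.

AF safe: least fixpoint, start Z0 = {Init, Ack, Wait, Send, Check, Idle}, add states with every successor in Z. Z1 = {Init, Busy, Ack, Wait, Send, Check, Idle, Sync, Done}; fixed.
Sat(AF safe) = {Init, Busy, Ack, Wait, Send, Check, Idle, Sync, Done}

{Init, Busy, Ack, Wait, Send, Check, Idle, Sync, Done}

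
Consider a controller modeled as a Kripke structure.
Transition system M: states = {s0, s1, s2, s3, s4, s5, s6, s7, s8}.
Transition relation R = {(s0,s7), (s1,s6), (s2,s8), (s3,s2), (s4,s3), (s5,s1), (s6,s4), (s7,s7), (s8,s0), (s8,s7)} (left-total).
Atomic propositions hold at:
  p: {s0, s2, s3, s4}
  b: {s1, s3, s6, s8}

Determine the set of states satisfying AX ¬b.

{s0, s3, s6, s7, s8}

Sat(¬b) = {s0, s2, s4, s5, s7}
Sat(AX ¬b) = {s : every successor in {s0, s2, s4, s5, s7}} = {s0, s3, s6, s7, s8}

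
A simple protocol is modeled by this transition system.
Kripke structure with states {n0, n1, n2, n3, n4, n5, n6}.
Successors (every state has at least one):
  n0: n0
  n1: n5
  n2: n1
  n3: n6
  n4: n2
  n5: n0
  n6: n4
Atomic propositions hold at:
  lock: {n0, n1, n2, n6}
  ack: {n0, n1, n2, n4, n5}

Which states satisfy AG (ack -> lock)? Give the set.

{n0}

Sat(ack -> lock) = {n0, n1, n2, n3, n6}
AG (ack -> lock): greatest fixpoint, start Z0 = {n0, n1, n2, n3, n6}, keep only states in Sat with every successor in Z. Z1 = {n0, n2, n3}; Z2 = {n0}; fixed.
Sat(AG (ack -> lock)) = {n0}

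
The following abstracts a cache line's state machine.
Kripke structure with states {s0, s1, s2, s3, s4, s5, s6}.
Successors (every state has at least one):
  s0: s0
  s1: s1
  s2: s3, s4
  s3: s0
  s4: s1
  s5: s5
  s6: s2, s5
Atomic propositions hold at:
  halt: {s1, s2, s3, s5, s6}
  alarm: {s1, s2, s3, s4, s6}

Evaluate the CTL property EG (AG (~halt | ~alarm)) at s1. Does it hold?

No

Sat(~halt) = {s0, s4}
Sat(~alarm) = {s0, s5}
Sat(~halt | ~alarm) = {s0, s4, s5}
AG (~halt | ~alarm): greatest fixpoint, start Z0 = {s0, s4, s5}, keep only states in Sat with every successor in Z. Z1 = {s0, s5}; fixed.
Sat(AG (~halt | ~alarm)) = {s0, s5}
EG (AG (~halt | ~alarm)): greatest fixpoint, start Z0 = {s0, s5}, keep only states in Sat with some successor in Z. Already a fixed point.
Sat(EG (AG (~halt | ~alarm))) = {s0, s5}
s1 ∉ Sat(EG (AG (~halt | ~alarm))) = {s0, s5}, so the formula does not hold at s1.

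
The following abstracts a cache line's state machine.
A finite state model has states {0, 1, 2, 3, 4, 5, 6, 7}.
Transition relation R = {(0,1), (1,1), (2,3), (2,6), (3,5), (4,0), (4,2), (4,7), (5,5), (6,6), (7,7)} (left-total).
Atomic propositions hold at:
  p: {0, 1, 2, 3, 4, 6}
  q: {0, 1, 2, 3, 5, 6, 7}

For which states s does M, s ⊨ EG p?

EG p: greatest fixpoint, start Z0 = {0, 1, 2, 3, 4, 6}, keep only states in Sat with some successor in Z. Z1 = {0, 1, 2, 4, 6}; fixed.
Sat(EG p) = {0, 1, 2, 4, 6}

{0, 1, 2, 4, 6}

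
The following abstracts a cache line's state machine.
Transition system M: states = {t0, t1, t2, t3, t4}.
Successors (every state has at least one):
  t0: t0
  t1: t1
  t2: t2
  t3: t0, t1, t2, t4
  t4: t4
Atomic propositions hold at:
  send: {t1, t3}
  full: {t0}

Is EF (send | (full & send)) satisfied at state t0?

No

Sat(full & send) = ∅
Sat(send | (full & send)) = {t1, t3}
EF (send | (full & send)): least fixpoint, start Z0 = {t1, t3}, add states with some successor in Z. Already a fixed point.
Sat(EF (send | (full & send))) = {t1, t3}
t0 ∉ Sat(EF (send | (full & send))) = {t1, t3}, so the formula does not hold at t0.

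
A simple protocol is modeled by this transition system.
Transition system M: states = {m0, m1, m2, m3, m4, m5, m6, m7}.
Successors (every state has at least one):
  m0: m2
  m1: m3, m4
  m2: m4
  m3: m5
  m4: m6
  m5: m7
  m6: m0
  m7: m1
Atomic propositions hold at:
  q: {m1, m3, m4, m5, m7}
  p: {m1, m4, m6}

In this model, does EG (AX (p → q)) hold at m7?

Sat(p → q) = {m0, m1, m2, m3, m4, m5, m7}
Sat(AX (p → q)) = {s : every successor in {m0, m1, m2, m3, m4, m5, m7}} = {m0, m1, m2, m3, m5, m6, m7}
EG (AX (p → q)): greatest fixpoint, start Z0 = {m0, m1, m2, m3, m5, m6, m7}, keep only states in Sat with some successor in Z. Z1 = {m0, m1, m3, m5, m6, m7}; Z2 = {m1, m3, m5, m6, m7}; Z3 = {m1, m3, m5, m7}; fixed.
Sat(EG (AX (p → q))) = {m1, m3, m5, m7}
m7 ∈ Sat(EG (AX (p → q))) = {m1, m3, m5, m7}, so the formula holds at m7.

Yes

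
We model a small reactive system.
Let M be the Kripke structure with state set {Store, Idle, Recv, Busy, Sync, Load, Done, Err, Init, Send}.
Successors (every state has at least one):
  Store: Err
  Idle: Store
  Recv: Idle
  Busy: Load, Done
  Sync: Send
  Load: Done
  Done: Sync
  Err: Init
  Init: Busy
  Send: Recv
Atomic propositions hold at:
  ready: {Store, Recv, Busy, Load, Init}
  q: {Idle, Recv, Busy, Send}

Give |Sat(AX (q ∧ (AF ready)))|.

AF ready: least fixpoint, start Z0 = {Store, Recv, Busy, Load, Init}, add states with every successor in Z. Z1 = {Store, Idle, Recv, Busy, Load, Err, Init, Send}; Z2 = {Store, Idle, Recv, Busy, Sync, Load, Err, Init, Send}; Z3 = {Store, Idle, Recv, Busy, Sync, Load, Done, Err, Init, Send}; fixed.
Sat(AF ready) = {Store, Idle, Recv, Busy, Sync, Load, Done, Err, Init, Send}
Sat(q ∧ (AF ready)) = {Idle, Recv, Busy, Send}
Sat(AX (q ∧ (AF ready))) = {s : every successor in {Idle, Recv, Busy, Send}} = {Recv, Sync, Init, Send}
|Sat(AX (q ∧ (AF ready)))| = |{Recv, Sync, Init, Send}| = 4.

4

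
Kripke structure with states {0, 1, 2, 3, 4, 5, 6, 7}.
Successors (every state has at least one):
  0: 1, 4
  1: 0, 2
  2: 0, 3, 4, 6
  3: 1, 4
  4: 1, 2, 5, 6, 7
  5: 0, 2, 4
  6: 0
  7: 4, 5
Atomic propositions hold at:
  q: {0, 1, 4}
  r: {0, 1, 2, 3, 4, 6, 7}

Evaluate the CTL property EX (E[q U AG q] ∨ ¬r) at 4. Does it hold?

AG q: greatest fixpoint, start Z0 = {0, 1, 4}, keep only states in Sat with every successor in Z. Z1 = {0}; Z2 = ∅; fixed.
Sat(AG q) = ∅
E[q U AG q]: least fixpoint, start Z0 = Sat(AG q) = ∅, add states in Sat(q) with some successor in Z. Already a fixed point.
Sat(E[q U AG q]) = ∅
Sat(¬r) = {5}
Sat(E[q U AG q] ∨ ¬r) = {5}
Sat(EX (E[q U AG q] ∨ ¬r)) = {s : some successor in {5}} = {4, 7}
4 ∈ Sat(EX (E[q U AG q] ∨ ¬r)) = {4, 7}, so the formula holds at 4.

Yes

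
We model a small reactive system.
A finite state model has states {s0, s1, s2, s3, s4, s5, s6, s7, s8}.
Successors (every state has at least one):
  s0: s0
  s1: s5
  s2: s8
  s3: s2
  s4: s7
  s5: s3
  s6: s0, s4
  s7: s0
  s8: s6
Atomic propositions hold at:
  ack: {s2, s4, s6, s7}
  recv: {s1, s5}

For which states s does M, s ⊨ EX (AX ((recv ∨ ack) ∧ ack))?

{s2, s5, s6}

Sat(recv ∨ ack) = {s1, s2, s4, s5, s6, s7}
Sat((recv ∨ ack) ∧ ack) = {s2, s4, s6, s7}
Sat(AX ((recv ∨ ack) ∧ ack)) = {s : every successor in {s2, s4, s6, s7}} = {s3, s4, s8}
Sat(EX (AX ((recv ∨ ack) ∧ ack))) = {s : some successor in {s3, s4, s8}} = {s2, s5, s6}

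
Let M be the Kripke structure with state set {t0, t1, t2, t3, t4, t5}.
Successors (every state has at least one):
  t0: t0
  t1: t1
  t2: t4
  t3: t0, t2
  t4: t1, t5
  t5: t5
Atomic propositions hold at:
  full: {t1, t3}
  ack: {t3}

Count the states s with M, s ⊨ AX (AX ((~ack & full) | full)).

1

Sat(~ack) = {t0, t1, t2, t4, t5}
Sat(~ack & full) = {t1}
Sat((~ack & full) | full) = {t1, t3}
Sat(AX ((~ack & full) | full)) = {s : every successor in {t1, t3}} = {t1}
Sat(AX (AX ((~ack & full) | full))) = {s : every successor in {t1}} = {t1}
|Sat(AX (AX ((~ack & full) | full)))| = |{t1}| = 1.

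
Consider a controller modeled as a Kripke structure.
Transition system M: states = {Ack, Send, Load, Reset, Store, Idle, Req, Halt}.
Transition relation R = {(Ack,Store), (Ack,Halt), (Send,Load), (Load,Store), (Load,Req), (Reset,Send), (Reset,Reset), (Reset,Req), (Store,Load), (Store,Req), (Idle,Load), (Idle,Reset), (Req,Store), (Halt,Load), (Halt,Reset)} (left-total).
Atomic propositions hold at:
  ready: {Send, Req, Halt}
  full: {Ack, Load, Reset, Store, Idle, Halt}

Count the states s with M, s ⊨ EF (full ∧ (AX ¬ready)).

3

Sat(¬ready) = {Ack, Load, Reset, Store, Idle}
Sat(AX ¬ready) = {s : every successor in {Ack, Load, Reset, Store, Idle}} = {Send, Idle, Req, Halt}
Sat(full ∧ (AX ¬ready)) = {Idle, Halt}
EF (full ∧ (AX ¬ready)): least fixpoint, start Z0 = {Idle, Halt}, add states with some successor in Z. Z1 = {Ack, Idle, Halt}; fixed.
Sat(EF (full ∧ (AX ¬ready))) = {Ack, Idle, Halt}
|Sat(EF (full ∧ (AX ¬ready)))| = |{Ack, Idle, Halt}| = 3.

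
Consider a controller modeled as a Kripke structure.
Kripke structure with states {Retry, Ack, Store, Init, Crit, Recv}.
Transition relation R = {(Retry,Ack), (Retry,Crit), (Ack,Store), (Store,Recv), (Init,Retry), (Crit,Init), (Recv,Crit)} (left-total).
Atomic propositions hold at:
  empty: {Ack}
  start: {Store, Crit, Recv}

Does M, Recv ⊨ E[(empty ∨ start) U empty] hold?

No

Sat(empty ∨ start) = {Ack, Store, Crit, Recv}
E[(empty ∨ start) U empty]: least fixpoint, start Z0 = Sat(empty) = {Ack}, add states in Sat(empty ∨ start) with some successor in Z. Already a fixed point.
Sat(E[(empty ∨ start) U empty]) = {Ack}
Recv ∉ Sat(E[(empty ∨ start) U empty]) = {Ack}, so the formula does not hold at Recv.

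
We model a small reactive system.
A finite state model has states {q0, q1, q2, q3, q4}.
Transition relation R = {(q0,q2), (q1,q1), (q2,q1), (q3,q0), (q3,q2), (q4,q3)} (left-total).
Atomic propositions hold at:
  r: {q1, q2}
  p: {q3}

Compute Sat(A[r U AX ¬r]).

Sat(¬r) = {q0, q3, q4}
Sat(AX ¬r) = {s : every successor in {q0, q3, q4}} = {q4}
A[r U AX ¬r]: least fixpoint, start Z0 = Sat(AX ¬r) = {q4}, add states in Sat(r) with every successor in Z. Already a fixed point.
Sat(A[r U AX ¬r]) = {q4}

{q4}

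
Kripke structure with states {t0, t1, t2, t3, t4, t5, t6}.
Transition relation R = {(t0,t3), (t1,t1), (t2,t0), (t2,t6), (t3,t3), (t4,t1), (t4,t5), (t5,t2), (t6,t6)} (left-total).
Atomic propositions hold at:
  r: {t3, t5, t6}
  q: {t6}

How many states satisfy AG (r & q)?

1

Sat(r & q) = {t6}
AG (r & q): greatest fixpoint, start Z0 = {t6}, keep only states in Sat with every successor in Z. Already a fixed point.
Sat(AG (r & q)) = {t6}
|Sat(AG (r & q))| = |{t6}| = 1.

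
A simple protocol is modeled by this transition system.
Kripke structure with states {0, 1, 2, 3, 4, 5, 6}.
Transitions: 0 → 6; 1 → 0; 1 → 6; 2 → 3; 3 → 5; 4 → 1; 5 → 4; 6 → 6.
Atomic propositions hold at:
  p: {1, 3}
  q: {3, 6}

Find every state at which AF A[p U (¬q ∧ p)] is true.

{1, 2, 3, 4, 5}

Sat(¬q) = {0, 1, 2, 4, 5}
Sat(¬q ∧ p) = {1}
A[p U (¬q ∧ p)]: least fixpoint, start Z0 = Sat((¬q ∧ p)) = {1}, add states in Sat(p) with every successor in Z. Already a fixed point.
Sat(A[p U (¬q ∧ p)]) = {1}
AF A[p U (¬q ∧ p)]: least fixpoint, start Z0 = {1}, add states with every successor in Z. Z1 = {1, 4}; Z2 = {1, 4, 5}; Z3 = {1, 3, 4, 5}; Z4 = {1, 2, 3, 4, 5}; fixed.
Sat(AF A[p U (¬q ∧ p)]) = {1, 2, 3, 4, 5}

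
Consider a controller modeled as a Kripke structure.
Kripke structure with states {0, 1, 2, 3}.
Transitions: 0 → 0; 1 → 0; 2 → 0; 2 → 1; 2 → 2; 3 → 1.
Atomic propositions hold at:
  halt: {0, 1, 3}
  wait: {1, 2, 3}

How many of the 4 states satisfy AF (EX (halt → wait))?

2

Sat(halt → wait) = {1, 2, 3}
Sat(EX (halt → wait)) = {s : some successor in {1, 2, 3}} = {2, 3}
AF (EX (halt → wait)): least fixpoint, start Z0 = {2, 3}, add states with every successor in Z. Already a fixed point.
Sat(AF (EX (halt → wait))) = {2, 3}
|Sat(AF (EX (halt → wait)))| = |{2, 3}| = 2.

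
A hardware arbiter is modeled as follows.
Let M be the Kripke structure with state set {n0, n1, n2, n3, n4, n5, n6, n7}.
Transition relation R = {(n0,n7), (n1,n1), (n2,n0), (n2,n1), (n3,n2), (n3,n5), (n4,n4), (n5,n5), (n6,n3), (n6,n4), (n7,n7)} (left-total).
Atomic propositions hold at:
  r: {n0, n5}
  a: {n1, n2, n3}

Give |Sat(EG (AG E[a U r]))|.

E[a U r]: least fixpoint, start Z0 = Sat(r) = {n0, n5}, add states in Sat(a) with some successor in Z. Z1 = {n0, n2, n3, n5}; fixed.
Sat(E[a U r]) = {n0, n2, n3, n5}
AG E[a U r]: greatest fixpoint, start Z0 = {n0, n2, n3, n5}, keep only states in Sat with every successor in Z. Z1 = {n3, n5}; Z2 = {n5}; fixed.
Sat(AG E[a U r]) = {n5}
EG (AG E[a U r]): greatest fixpoint, start Z0 = {n5}, keep only states in Sat with some successor in Z. Already a fixed point.
Sat(EG (AG E[a U r])) = {n5}
|Sat(EG (AG E[a U r]))| = |{n5}| = 1.

1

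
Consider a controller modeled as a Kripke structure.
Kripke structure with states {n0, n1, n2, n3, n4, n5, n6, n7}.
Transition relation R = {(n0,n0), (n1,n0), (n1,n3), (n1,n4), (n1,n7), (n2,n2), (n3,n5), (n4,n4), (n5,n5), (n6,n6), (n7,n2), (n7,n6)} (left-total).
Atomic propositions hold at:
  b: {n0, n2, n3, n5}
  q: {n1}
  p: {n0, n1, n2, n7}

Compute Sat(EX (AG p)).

AG p: greatest fixpoint, start Z0 = {n0, n1, n2, n7}, keep only states in Sat with every successor in Z. Z1 = {n0, n2}; fixed.
Sat(AG p) = {n0, n2}
Sat(EX (AG p)) = {s : some successor in {n0, n2}} = {n0, n1, n2, n7}

{n0, n1, n2, n7}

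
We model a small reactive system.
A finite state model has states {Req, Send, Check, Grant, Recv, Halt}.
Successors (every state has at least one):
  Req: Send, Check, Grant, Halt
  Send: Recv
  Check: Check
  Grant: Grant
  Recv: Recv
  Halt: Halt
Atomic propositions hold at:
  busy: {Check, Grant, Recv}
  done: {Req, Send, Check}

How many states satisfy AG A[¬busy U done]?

Sat(¬busy) = {Req, Send, Halt}
A[¬busy U done]: least fixpoint, start Z0 = Sat(done) = {Req, Send, Check}, add states in Sat(¬busy) with every successor in Z. Already a fixed point.
Sat(A[¬busy U done]) = {Req, Send, Check}
AG A[¬busy U done]: greatest fixpoint, start Z0 = {Req, Send, Check}, keep only states in Sat with every successor in Z. Z1 = {Check}; fixed.
Sat(AG A[¬busy U done]) = {Check}
|Sat(AG A[¬busy U done])| = |{Check}| = 1.

1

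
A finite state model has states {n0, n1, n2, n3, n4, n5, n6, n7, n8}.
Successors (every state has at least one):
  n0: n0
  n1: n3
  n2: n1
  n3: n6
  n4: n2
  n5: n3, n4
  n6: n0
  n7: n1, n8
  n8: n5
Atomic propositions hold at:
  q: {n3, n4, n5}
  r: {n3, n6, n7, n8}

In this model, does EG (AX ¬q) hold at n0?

Sat(¬q) = {n0, n1, n2, n6, n7, n8}
Sat(AX ¬q) = {s : every successor in {n0, n1, n2, n6, n7, n8}} = {n0, n2, n3, n4, n6, n7}
EG (AX ¬q): greatest fixpoint, start Z0 = {n0, n2, n3, n4, n6, n7}, keep only states in Sat with some successor in Z. Z1 = {n0, n3, n4, n6}; Z2 = {n0, n3, n6}; fixed.
Sat(EG (AX ¬q)) = {n0, n3, n6}
n0 ∈ Sat(EG (AX ¬q)) = {n0, n3, n6}, so the formula holds at n0.

Yes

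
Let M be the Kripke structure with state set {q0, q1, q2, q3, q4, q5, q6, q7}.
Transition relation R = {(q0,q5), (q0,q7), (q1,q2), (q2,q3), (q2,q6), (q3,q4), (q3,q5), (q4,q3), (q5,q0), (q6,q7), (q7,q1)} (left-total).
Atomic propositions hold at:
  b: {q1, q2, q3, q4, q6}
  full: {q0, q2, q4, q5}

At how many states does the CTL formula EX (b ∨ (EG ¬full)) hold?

Sat(¬full) = {q1, q3, q6, q7}
EG ¬full: greatest fixpoint, start Z0 = {q1, q3, q6, q7}, keep only states in Sat with some successor in Z. Z1 = {q6, q7}; Z2 = {q6}; Z3 = ∅; fixed.
Sat(EG ¬full) = ∅
Sat(b ∨ (EG ¬full)) = {q1, q2, q3, q4, q6}
Sat(EX (b ∨ (EG ¬full))) = {s : some successor in {q1, q2, q3, q4, q6}} = {q1, q2, q3, q4, q7}
|Sat(EX (b ∨ (EG ¬full)))| = |{q1, q2, q3, q4, q7}| = 5.

5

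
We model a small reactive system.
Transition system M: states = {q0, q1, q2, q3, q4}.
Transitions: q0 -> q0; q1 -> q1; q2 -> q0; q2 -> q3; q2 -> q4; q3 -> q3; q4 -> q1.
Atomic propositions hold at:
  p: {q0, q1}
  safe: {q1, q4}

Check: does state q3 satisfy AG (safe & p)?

No

Sat(safe & p) = {q1}
AG (safe & p): greatest fixpoint, start Z0 = {q1}, keep only states in Sat with every successor in Z. Already a fixed point.
Sat(AG (safe & p)) = {q1}
q3 ∉ Sat(AG (safe & p)) = {q1}, so the formula does not hold at q3.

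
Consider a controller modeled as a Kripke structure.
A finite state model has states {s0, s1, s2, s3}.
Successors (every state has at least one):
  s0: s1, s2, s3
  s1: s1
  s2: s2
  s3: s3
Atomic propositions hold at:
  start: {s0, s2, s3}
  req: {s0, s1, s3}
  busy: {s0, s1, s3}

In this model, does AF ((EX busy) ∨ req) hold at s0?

Sat(EX busy) = {s : some successor in {s0, s1, s3}} = {s0, s1, s3}
Sat((EX busy) ∨ req) = {s0, s1, s3}
AF ((EX busy) ∨ req): least fixpoint, start Z0 = {s0, s1, s3}, add states with every successor in Z. Already a fixed point.
Sat(AF ((EX busy) ∨ req)) = {s0, s1, s3}
s0 ∈ Sat(AF ((EX busy) ∨ req)) = {s0, s1, s3}, so the formula holds at s0.

Yes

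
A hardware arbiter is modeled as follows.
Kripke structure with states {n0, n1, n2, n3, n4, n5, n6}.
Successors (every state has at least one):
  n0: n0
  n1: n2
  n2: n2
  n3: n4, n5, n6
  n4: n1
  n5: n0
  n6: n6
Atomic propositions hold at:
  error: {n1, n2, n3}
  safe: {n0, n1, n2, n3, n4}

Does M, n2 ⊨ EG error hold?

EG error: greatest fixpoint, start Z0 = {n1, n2, n3}, keep only states in Sat with some successor in Z. Z1 = {n1, n2}; fixed.
Sat(EG error) = {n1, n2}
n2 ∈ Sat(EG error) = {n1, n2}, so the formula holds at n2.

Yes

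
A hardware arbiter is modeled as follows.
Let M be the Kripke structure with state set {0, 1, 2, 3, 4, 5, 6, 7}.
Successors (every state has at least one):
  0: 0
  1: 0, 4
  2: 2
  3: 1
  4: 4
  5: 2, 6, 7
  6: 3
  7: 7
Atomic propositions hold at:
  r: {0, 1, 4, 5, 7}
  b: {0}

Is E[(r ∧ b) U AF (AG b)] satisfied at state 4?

Sat(r ∧ b) = {0}
AG b: greatest fixpoint, start Z0 = {0}, keep only states in Sat with every successor in Z. Already a fixed point.
Sat(AG b) = {0}
AF (AG b): least fixpoint, start Z0 = {0}, add states with every successor in Z. Already a fixed point.
Sat(AF (AG b)) = {0}
E[(r ∧ b) U AF (AG b)]: least fixpoint, start Z0 = Sat(AF (AG b)) = {0}, add states in Sat(r ∧ b) with some successor in Z. Already a fixed point.
Sat(E[(r ∧ b) U AF (AG b)]) = {0}
4 ∉ Sat(E[(r ∧ b) U AF (AG b)]) = {0}, so the formula does not hold at 4.

No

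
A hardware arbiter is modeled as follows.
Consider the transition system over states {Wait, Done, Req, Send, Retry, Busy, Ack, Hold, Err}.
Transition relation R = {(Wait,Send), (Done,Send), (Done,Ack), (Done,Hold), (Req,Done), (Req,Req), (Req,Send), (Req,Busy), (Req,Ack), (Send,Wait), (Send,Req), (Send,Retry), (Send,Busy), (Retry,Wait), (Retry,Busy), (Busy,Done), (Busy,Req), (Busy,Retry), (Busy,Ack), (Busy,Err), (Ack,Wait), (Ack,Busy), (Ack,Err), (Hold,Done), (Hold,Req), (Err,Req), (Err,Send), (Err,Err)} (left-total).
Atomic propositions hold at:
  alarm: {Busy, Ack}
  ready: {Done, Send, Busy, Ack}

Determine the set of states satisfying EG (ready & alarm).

{Busy, Ack}

Sat(ready & alarm) = {Busy, Ack}
EG (ready & alarm): greatest fixpoint, start Z0 = {Busy, Ack}, keep only states in Sat with some successor in Z. Already a fixed point.
Sat(EG (ready & alarm)) = {Busy, Ack}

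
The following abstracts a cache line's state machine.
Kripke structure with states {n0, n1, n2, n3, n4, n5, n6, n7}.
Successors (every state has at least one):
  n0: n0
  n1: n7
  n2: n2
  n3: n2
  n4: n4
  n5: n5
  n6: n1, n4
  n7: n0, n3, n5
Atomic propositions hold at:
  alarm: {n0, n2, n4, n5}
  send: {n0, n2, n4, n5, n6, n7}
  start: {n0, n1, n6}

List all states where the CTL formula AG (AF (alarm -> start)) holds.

{n0}

Sat(alarm -> start) = {n0, n1, n3, n6, n7}
AF (alarm -> start): least fixpoint, start Z0 = {n0, n1, n3, n6, n7}, add states with every successor in Z. Already a fixed point.
Sat(AF (alarm -> start)) = {n0, n1, n3, n6, n7}
AG (AF (alarm -> start)): greatest fixpoint, start Z0 = {n0, n1, n3, n6, n7}, keep only states in Sat with every successor in Z. Z1 = {n0, n1}; Z2 = {n0}; fixed.
Sat(AG (AF (alarm -> start))) = {n0}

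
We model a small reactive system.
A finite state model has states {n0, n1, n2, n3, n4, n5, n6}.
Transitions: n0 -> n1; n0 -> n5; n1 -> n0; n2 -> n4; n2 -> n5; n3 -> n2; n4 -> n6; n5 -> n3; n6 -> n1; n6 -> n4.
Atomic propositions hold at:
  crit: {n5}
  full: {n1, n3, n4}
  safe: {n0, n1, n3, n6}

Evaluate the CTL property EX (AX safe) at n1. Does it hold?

No

Sat(AX safe) = {s : every successor in {n0, n1, n3, n6}} = {n1, n4, n5}
Sat(EX (AX safe)) = {s : some successor in {n1, n4, n5}} = {n0, n2, n6}
n1 ∉ Sat(EX (AX safe)) = {n0, n2, n6}, so the formula does not hold at n1.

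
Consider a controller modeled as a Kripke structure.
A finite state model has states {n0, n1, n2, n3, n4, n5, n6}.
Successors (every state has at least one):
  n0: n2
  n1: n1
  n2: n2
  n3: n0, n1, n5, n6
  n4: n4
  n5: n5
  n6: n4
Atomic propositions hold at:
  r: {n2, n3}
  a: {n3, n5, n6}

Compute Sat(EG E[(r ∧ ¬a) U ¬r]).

{n1, n4, n5, n6}

Sat(¬a) = {n0, n1, n2, n4}
Sat(r ∧ ¬a) = {n2}
Sat(¬r) = {n0, n1, n4, n5, n6}
E[(r ∧ ¬a) U ¬r]: least fixpoint, start Z0 = Sat(¬r) = {n0, n1, n4, n5, n6}, add states in Sat(r ∧ ¬a) with some successor in Z. Already a fixed point.
Sat(E[(r ∧ ¬a) U ¬r]) = {n0, n1, n4, n5, n6}
EG E[(r ∧ ¬a) U ¬r]: greatest fixpoint, start Z0 = {n0, n1, n4, n5, n6}, keep only states in Sat with some successor in Z. Z1 = {n1, n4, n5, n6}; fixed.
Sat(EG E[(r ∧ ¬a) U ¬r]) = {n1, n4, n5, n6}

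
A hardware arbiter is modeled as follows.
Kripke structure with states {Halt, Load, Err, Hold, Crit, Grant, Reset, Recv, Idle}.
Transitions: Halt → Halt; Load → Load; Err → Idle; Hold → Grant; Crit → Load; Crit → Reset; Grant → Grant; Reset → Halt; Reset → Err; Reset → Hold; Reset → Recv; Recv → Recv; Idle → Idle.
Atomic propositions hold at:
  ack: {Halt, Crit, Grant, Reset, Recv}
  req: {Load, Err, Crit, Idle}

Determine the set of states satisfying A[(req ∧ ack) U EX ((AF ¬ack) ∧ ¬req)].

{Reset}

Sat(req ∧ ack) = {Crit}
Sat(¬ack) = {Load, Err, Hold, Idle}
AF ¬ack: least fixpoint, start Z0 = {Load, Err, Hold, Idle}, add states with every successor in Z. Already a fixed point.
Sat(AF ¬ack) = {Load, Err, Hold, Idle}
Sat(¬req) = {Halt, Hold, Grant, Reset, Recv}
Sat((AF ¬ack) ∧ ¬req) = {Hold}
Sat(EX ((AF ¬ack) ∧ ¬req)) = {s : some successor in {Hold}} = {Reset}
A[(req ∧ ack) U EX ((AF ¬ack) ∧ ¬req)]: least fixpoint, start Z0 = Sat(EX ((AF ¬ack) ∧ ¬req)) = {Reset}, add states in Sat(req ∧ ack) with every successor in Z. Already a fixed point.
Sat(A[(req ∧ ack) U EX ((AF ¬ack) ∧ ¬req)]) = {Reset}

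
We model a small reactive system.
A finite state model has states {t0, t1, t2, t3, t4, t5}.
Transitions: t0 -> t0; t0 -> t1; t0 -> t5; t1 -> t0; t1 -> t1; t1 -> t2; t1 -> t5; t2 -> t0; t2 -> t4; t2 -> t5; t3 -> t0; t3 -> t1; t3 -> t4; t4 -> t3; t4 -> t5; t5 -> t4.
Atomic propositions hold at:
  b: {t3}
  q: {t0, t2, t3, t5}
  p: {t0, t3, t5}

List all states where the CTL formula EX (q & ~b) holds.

{t0, t1, t2, t3, t4}

Sat(~b) = {t0, t1, t2, t4, t5}
Sat(q & ~b) = {t0, t2, t5}
Sat(EX (q & ~b)) = {s : some successor in {t0, t2, t5}} = {t0, t1, t2, t3, t4}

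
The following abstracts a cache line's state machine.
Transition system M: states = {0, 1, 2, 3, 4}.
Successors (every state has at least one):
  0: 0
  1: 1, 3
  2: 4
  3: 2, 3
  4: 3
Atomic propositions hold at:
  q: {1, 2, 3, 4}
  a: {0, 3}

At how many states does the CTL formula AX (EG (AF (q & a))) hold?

Sat(q & a) = {3}
AF (q & a): least fixpoint, start Z0 = {3}, add states with every successor in Z. Z1 = {3, 4}; Z2 = {2, 3, 4}; fixed.
Sat(AF (q & a)) = {2, 3, 4}
EG (AF (q & a)): greatest fixpoint, start Z0 = {2, 3, 4}, keep only states in Sat with some successor in Z. Already a fixed point.
Sat(EG (AF (q & a))) = {2, 3, 4}
Sat(AX (EG (AF (q & a)))) = {s : every successor in {2, 3, 4}} = {2, 3, 4}
|Sat(AX (EG (AF (q & a))))| = |{2, 3, 4}| = 3.

3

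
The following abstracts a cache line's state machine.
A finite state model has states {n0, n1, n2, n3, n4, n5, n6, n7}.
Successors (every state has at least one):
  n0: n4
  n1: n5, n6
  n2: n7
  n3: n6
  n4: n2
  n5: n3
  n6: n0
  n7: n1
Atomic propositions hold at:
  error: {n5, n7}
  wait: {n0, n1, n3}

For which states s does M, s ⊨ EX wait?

{n5, n6, n7}

Sat(EX wait) = {s : some successor in {n0, n1, n3}} = {n5, n6, n7}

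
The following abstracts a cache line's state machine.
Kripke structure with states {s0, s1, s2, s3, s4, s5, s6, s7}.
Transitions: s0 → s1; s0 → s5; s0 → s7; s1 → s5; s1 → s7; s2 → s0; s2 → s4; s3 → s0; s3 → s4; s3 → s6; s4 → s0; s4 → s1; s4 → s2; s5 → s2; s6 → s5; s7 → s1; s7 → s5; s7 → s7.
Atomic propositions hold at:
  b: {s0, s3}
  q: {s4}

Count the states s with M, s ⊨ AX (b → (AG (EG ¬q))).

Sat(¬q) = {s0, s1, s2, s3, s5, s6, s7}
EG ¬q: greatest fixpoint, start Z0 = {s0, s1, s2, s3, s5, s6, s7}, keep only states in Sat with some successor in Z. Already a fixed point.
Sat(EG ¬q) = {s0, s1, s2, s3, s5, s6, s7}
AG (EG ¬q): greatest fixpoint, start Z0 = {s0, s1, s2, s3, s5, s6, s7}, keep only states in Sat with every successor in Z. Z1 = {s0, s1, s5, s6, s7}; Z2 = {s0, s1, s6, s7}; Z3 = ∅; fixed.
Sat(AG (EG ¬q)) = ∅
Sat(b → (AG (EG ¬q))) = {s1, s2, s4, s5, s6, s7}
Sat(AX (b → (AG (EG ¬q)))) = {s : every successor in {s1, s2, s4, s5, s6, s7}} = {s0, s1, s5, s6, s7}
|Sat(AX (b → (AG (EG ¬q))))| = |{s0, s1, s5, s6, s7}| = 5.

5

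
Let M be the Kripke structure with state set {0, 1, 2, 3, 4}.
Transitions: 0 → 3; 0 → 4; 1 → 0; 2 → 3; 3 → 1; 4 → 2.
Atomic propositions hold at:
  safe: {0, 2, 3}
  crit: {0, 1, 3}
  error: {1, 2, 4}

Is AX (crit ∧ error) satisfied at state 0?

No

Sat(crit ∧ error) = {1}
Sat(AX (crit ∧ error)) = {s : every successor in {1}} = {3}
0 ∉ Sat(AX (crit ∧ error)) = {3}, so the formula does not hold at 0.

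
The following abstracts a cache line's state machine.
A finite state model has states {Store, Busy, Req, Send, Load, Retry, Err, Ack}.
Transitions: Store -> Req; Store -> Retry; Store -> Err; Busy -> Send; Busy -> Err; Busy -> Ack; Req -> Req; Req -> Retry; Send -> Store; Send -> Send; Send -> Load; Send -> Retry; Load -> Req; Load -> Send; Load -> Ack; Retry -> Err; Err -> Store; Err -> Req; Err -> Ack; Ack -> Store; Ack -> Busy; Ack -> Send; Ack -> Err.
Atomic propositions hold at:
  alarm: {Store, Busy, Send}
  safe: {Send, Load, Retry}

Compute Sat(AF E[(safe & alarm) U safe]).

Sat(safe & alarm) = {Send}
E[(safe & alarm) U safe]: least fixpoint, start Z0 = Sat(safe) = {Send, Load, Retry}, add states in Sat(safe & alarm) with some successor in Z. Already a fixed point.
Sat(E[(safe & alarm) U safe]) = {Send, Load, Retry}
AF E[(safe & alarm) U safe]: least fixpoint, start Z0 = {Send, Load, Retry}, add states with every successor in Z. Already a fixed point.
Sat(AF E[(safe & alarm) U safe]) = {Send, Load, Retry}

{Send, Load, Retry}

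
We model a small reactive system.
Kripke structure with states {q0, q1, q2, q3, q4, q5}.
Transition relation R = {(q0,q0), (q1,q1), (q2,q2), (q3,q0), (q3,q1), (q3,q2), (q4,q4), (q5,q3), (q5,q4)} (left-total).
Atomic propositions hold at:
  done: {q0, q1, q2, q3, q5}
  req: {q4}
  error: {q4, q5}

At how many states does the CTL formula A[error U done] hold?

A[error U done]: least fixpoint, start Z0 = Sat(done) = {q0, q1, q2, q3, q5}, add states in Sat(error) with every successor in Z. Already a fixed point.
Sat(A[error U done]) = {q0, q1, q2, q3, q5}
|Sat(A[error U done])| = |{q0, q1, q2, q3, q5}| = 5.

5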